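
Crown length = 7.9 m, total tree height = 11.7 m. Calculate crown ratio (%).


Formula: Crown Ratio = (Crown Length / Total Height) * 100
CR = (7.9 m / 11.7 m) * 100
CR = 0.6752 * 100 = 67.5%

67.5


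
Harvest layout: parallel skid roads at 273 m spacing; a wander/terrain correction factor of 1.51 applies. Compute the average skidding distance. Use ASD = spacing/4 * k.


Formula: ASD = (spacing / 4) * correction
Uncorrected distance = spacing / 4 = 273 / 4 = 68.25 m
ASD = 68.25 * 1.51 = 103 m

103


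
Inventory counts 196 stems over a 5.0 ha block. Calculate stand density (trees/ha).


Formula: Stand Density = N_trees / Area_ha
Density = 196 trees / 5.0 ha
Density = 39 trees/ha

39


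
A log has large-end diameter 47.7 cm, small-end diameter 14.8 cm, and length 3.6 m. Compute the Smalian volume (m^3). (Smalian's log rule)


Smalian: V = (A1 + A2)/2 * L,  A = pi*(D/200)^2
A1 = pi*(47.7/200)^2 = 0.178701 m^2
A2 = pi*(14.8/200)^2 = 0.017203 m^2
V = (0.178701+0.017203)/2*3.6 = 0.3526 m^3

0.3526


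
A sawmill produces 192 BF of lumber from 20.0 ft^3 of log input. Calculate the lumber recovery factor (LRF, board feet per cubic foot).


Formula: LRF = Lumber Output (BF) / Log Input (ft^3)
LRF = 192 BF / 20.0 ft^3
LRF = 9.6 BF/ft^3

9.6


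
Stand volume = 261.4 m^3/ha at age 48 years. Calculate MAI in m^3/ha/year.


Formula: MAI = Total Volume / Stand Age
MAI = 261.4 m^3/ha / 48 years
MAI = 5.45 m^3/ha/year

5.45


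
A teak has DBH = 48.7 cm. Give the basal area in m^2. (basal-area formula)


Formula: BA = pi * (DBH/2)^2 / 10000  (cm^2 to m^2)
Radius = DBH/2 = 48.7/2 = 24.35 cm
BA = pi * 24.35^2 / 10000
   = 1862.721 cm^2 / 10000
   = 0.1863 m^2

0.1863


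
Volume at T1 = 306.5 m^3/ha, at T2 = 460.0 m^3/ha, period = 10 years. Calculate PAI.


Formula: PAI = (V_T2 - V_T1) / (T2 - T1)
Volume increment = 460.0 - 306.5 = 153.5 m^3/ha
PAI = 153.5 / 10 = 15.35 m^3/ha/year

15.35


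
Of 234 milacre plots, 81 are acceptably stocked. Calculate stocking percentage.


Formula: Stocking % = stocked plots / total plots * 100
Stocking = 81 / 234 * 100
Stocking = 0.3462 * 100 = 34.6%

34.6


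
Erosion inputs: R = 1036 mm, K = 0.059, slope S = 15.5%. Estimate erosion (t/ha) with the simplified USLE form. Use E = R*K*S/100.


Formula: E = R * K * S / 100  (simplified USLE)
R * K = 1036 * 0.059 = 61.124
E = 61.124 * 15.5 / 100 = 9.47 t/ha

9.47


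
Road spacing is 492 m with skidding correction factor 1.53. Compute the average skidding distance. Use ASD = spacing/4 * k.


Formula: ASD = (spacing / 4) * correction
Uncorrected distance = spacing / 4 = 492 / 4 = 123 m
ASD = 123 * 1.53 = 188 m

188


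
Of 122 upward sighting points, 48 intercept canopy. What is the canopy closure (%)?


Formula: Canopy closure = covered points / total points * 100
Closure = 48 / 122 * 100
Closure = 0.3934 * 100 = 39.3%

39.3


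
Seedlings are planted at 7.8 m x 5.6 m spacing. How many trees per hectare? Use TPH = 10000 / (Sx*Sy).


Formula: TPH = 10000 m^2/ha / (spacing_x * spacing_y)
Area per tree = 7.8 m * 5.6 m = 43.68 m^2
TPH = 10000 / 43.68 = 229 trees/ha

229


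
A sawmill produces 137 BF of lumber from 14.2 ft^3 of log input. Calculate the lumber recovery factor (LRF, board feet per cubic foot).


Formula: LRF = Lumber Output (BF) / Log Input (ft^3)
LRF = 137 BF / 14.2 ft^3
LRF = 9.65 BF/ft^3

9.65


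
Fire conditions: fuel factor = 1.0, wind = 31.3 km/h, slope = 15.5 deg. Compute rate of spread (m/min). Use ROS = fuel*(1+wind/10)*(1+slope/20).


Formula: ROS = fuel * (1 + wind/10) * (1 + slope/20)
Wind factor = 1 + 31.3/10 = 4.13
Slope factor = 1 + 15.5/20 = 1.775
ROS = 1.0 * 4.13 * 1.775 = 7.33 m/min

7.33


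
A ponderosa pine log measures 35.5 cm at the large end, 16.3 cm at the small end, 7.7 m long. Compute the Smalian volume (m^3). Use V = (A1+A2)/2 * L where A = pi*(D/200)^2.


Smalian: V = (A1 + A2)/2 * L,  A = pi*(D/200)^2
A1 = pi*(35.5/200)^2 = 0.09898 m^2
A2 = pi*(16.3/200)^2 = 0.020867 m^2
V = (0.09898+0.020867)/2*7.7 = 0.4614 m^3

0.4614


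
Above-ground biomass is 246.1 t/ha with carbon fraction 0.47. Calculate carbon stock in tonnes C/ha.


Formula: Carbon Stock = Biomass * Carbon Fraction
C = 246.1 t/ha * 0.47
C = 115.7 t C/ha

115.7


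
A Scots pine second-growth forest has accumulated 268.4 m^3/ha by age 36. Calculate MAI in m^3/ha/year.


Formula: MAI = Total Volume / Stand Age
MAI = 268.4 m^3/ha / 36 years
MAI = 7.46 m^3/ha/year

7.46


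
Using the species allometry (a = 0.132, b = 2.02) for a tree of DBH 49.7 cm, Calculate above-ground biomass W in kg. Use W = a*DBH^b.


Formula: W = a * DBH^b  (allometric power law)
DBH^b = 49.7^2.02 = 2670.791
W = 0.132 * 2670.791 = 352.5 kg

352.5


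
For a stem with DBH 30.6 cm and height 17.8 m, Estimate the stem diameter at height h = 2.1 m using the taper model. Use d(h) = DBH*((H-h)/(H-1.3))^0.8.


Taper: d(h) = DBH * ((H - h) / (H - 1.3))^0.8
Numerator = H - h = 17.8 - 2.1 = 15.7 m
Denominator = H - 1.3 = 17.8 - 1.3 = 16.5 m
Ratio = 15.7 / 16.5 = 0.95152
d = 30.6 * 0.95152^0.8 = 29.4 cm

29.4


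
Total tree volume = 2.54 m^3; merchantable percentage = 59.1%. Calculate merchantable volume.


Formula: MV = V_total * (merchantable_pct / 100)
Merchantable fraction = 59.1% / 100 = 0.591
MV = 2.54 m^3 * 0.591 = 1.501 m^3

1.501


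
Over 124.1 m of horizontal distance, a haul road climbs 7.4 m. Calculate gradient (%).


Formula: Gradient = rise / run * 100
Gradient = 7.4 / 124.1 * 100 = 6.0%

6.0


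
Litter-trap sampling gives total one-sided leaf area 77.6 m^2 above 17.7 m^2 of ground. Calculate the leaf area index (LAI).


Formula: LAI = total leaf area / ground area  (dimensionless)
LAI = 77.6 m^2 / 17.7 m^2
LAI = 4.38

4.38


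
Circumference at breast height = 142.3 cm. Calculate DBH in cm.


Formula: DBH = C / pi
DBH = 142.3 / pi
pi = 3.14159...
DBH = 45.3 cm

45.3


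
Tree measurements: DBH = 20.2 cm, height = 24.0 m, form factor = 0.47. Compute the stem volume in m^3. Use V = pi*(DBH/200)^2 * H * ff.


Formula: V = pi * (DBH/200)^2 * H * ff
Radius = DBH/200 = 20.2/200 = 0.101 m
Radius^2 = 0.101^2 = 0.010201 m^2
V = pi * 0.010201 * 24.0 * 0.47
V = 0.361 m^3

0.361


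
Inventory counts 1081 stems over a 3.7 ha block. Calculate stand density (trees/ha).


Formula: Stand Density = N_trees / Area_ha
Density = 1081 trees / 3.7 ha
Density = 292 trees/ha

292


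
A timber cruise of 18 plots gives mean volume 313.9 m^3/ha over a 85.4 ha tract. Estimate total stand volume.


Formula: Total Volume = Mean Volume per ha * Total Area
Total Volume = 313.9 m^3/ha * 85.4 ha
Total Volume = 26807 m^3

26807


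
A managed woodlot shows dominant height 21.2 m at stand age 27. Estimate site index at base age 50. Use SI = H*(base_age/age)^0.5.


Formula: SI = H_dom * (base_age / age)^0.5
Age ratio = 50 / 27 = 1.85185
sqrt(age_ratio) = 1.36083
SI = 21.2 * 1.36083 = 28.8 m

28.8


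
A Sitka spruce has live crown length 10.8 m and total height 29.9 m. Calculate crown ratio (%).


Formula: Crown Ratio = (Crown Length / Total Height) * 100
CR = (10.8 m / 29.9 m) * 100
CR = 0.3612 * 100 = 36.1%

36.1


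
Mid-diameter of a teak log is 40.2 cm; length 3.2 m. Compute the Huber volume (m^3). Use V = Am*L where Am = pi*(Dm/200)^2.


Huber: V = Am * L,  Am = pi*(Dm/200)^2
Am = pi*(40.2/200)^2 = 0.126923 m^2
V = 0.126923*3.2 = 0.4062 m^3

0.4062


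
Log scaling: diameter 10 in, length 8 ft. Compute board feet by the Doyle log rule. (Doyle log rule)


Doyle: BF = (D - 4)^2 * L / 16
Adjusted diameter = 10 - 4 = 6 in
(D-4)^2 = 6^2 = 36
BF = 36 * 8 / 16 = 18 BF

18


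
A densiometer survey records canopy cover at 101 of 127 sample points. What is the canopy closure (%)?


Formula: Canopy closure = covered points / total points * 100
Closure = 101 / 127 * 100
Closure = 0.7953 * 100 = 79.5%

79.5


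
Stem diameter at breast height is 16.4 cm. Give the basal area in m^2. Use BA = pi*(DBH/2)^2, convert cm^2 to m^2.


Formula: BA = pi * (DBH/2)^2 / 10000  (cm^2 to m^2)
Radius = DBH/2 = 16.4/2 = 8.2 cm
BA = pi * 8.2^2 / 10000
   = 211.2407 cm^2 / 10000
   = 0.0211 m^2

0.0211


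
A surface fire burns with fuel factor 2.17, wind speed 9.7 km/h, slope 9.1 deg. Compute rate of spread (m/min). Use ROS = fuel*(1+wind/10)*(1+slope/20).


Formula: ROS = fuel * (1 + wind/10) * (1 + slope/20)
Wind factor = 1 + 9.7/10 = 1.97
Slope factor = 1 + 9.1/20 = 1.455
ROS = 2.17 * 1.97 * 1.455 = 6.22 m/min

6.22


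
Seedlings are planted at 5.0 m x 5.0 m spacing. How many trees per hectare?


Formula: TPH = 10000 m^2/ha / (spacing_x * spacing_y)
Area per tree = 5.0 m * 5.0 m = 25.0 m^2
TPH = 10000 / 25.0 = 400 trees/ha

400


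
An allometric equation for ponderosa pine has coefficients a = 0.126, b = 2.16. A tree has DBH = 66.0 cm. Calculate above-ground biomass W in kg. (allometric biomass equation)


Formula: W = a * DBH^b  (allometric power law)
DBH^b = 66.0^2.16 = 8515.5931
W = 0.126 * 8515.5931 = 1073.0 kg

1073.0


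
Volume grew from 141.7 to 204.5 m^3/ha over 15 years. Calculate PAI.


Formula: PAI = (V_T2 - V_T1) / (T2 - T1)
Volume increment = 204.5 - 141.7 = 62.8 m^3/ha
PAI = 62.8 / 15 = 4.19 m^3/ha/year

4.19


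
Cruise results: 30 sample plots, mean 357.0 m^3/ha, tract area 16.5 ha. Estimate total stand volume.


Formula: Total Volume = Mean Volume per ha * Total Area
Total Volume = 357.0 m^3/ha * 16.5 ha
Total Volume = 5891 m^3

5891


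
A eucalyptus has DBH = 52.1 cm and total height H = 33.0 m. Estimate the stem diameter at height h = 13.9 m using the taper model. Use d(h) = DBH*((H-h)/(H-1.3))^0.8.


Taper: d(h) = DBH * ((H - h) / (H - 1.3))^0.8
Numerator = H - h = 33.0 - 13.9 = 19.1 m
Denominator = H - 1.3 = 33.0 - 1.3 = 31.7 m
Ratio = 19.1 / 31.7 = 0.60252
d = 52.1 * 0.60252^0.8 = 34.7 cm

34.7


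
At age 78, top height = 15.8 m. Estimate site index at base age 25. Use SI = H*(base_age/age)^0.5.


Formula: SI = H_dom * (base_age / age)^0.5
Age ratio = 25 / 78 = 0.32051
sqrt(age_ratio) = 0.56614
SI = 15.8 * 0.56614 = 8.9 m

8.9


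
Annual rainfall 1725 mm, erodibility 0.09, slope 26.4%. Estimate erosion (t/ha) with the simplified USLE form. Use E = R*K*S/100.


Formula: E = R * K * S / 100  (simplified USLE)
R * K = 1725 * 0.09 = 155.25
E = 155.25 * 26.4 / 100 = 40.99 t/ha

40.99


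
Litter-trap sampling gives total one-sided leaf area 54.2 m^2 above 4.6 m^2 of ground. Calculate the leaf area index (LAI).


Formula: LAI = total leaf area / ground area  (dimensionless)
LAI = 54.2 m^2 / 4.6 m^2
LAI = 11.78

11.78


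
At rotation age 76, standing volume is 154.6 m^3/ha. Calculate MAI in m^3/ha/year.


Formula: MAI = Total Volume / Stand Age
MAI = 154.6 m^3/ha / 76 years
MAI = 2.03 m^3/ha/year

2.03


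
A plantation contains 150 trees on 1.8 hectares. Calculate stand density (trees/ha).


Formula: Stand Density = N_trees / Area_ha
Density = 150 trees / 1.8 ha
Density = 83 trees/ha

83


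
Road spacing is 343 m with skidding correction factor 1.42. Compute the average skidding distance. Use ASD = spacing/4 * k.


Formula: ASD = (spacing / 4) * correction
Uncorrected distance = spacing / 4 = 343 / 4 = 85.75 m
ASD = 85.75 * 1.42 = 122 m

122


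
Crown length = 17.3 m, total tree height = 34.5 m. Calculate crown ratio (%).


Formula: Crown Ratio = (Crown Length / Total Height) * 100
CR = (17.3 m / 34.5 m) * 100
CR = 0.5014 * 100 = 50.1%

50.1


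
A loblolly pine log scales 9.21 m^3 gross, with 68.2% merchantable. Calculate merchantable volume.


Formula: MV = V_total * (merchantable_pct / 100)
Merchantable fraction = 68.2% / 100 = 0.682
MV = 9.21 m^3 * 0.682 = 6.281 m^3

6.281


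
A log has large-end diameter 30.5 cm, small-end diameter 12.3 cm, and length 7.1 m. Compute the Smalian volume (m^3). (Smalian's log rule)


Smalian: V = (A1 + A2)/2 * L,  A = pi*(D/200)^2
A1 = pi*(30.5/200)^2 = 0.073062 m^2
A2 = pi*(12.3/200)^2 = 0.011882 m^2
V = (0.073062+0.011882)/2*7.1 = 0.3016 m^3

0.3016


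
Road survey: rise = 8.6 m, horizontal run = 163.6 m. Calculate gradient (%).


Formula: Gradient = rise / run * 100
Gradient = 8.6 / 163.6 * 100 = 5.3%

5.3


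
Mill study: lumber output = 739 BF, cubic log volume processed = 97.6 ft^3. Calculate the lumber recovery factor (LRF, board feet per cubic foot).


Formula: LRF = Lumber Output (BF) / Log Input (ft^3)
LRF = 739 BF / 97.6 ft^3
LRF = 7.57 BF/ft^3

7.57


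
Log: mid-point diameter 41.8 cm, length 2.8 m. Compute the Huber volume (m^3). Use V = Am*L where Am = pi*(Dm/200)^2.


Huber: V = Am * L,  Am = pi*(Dm/200)^2
Am = pi*(41.8/200)^2 = 0.137228 m^2
V = 0.137228*2.8 = 0.3842 m^3

0.3842


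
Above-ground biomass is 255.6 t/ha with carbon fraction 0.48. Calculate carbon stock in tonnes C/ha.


Formula: Carbon Stock = Biomass * Carbon Fraction
C = 255.6 t/ha * 0.48
C = 122.7 t C/ha

122.7


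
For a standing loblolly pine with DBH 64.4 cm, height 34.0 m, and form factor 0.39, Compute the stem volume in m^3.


Formula: V = pi * (DBH/200)^2 * H * ff
Radius = DBH/200 = 64.4/200 = 0.322 m
Radius^2 = 0.322^2 = 0.103684 m^2
V = pi * 0.103684 * 34.0 * 0.39
V = 4.319 m^3

4.319


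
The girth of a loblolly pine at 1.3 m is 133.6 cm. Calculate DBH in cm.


Formula: DBH = C / pi
DBH = 133.6 / pi
pi = 3.14159...
DBH = 42.5 cm

42.5


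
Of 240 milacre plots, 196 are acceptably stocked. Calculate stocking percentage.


Formula: Stocking % = stocked plots / total plots * 100
Stocking = 196 / 240 * 100
Stocking = 0.8167 * 100 = 81.7%

81.7


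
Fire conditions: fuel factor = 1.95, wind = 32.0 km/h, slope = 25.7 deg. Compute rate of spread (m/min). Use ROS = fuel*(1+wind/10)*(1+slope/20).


Formula: ROS = fuel * (1 + wind/10) * (1 + slope/20)
Wind factor = 1 + 32.0/10 = 4.2
Slope factor = 1 + 25.7/20 = 2.285
ROS = 1.95 * 4.2 * 2.285 = 18.71 m/min

18.71


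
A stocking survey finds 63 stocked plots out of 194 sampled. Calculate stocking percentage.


Formula: Stocking % = stocked plots / total plots * 100
Stocking = 63 / 194 * 100
Stocking = 0.3247 * 100 = 32.5%

32.5


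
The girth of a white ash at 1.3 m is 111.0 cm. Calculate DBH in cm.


Formula: DBH = C / pi
DBH = 111.0 / pi
pi = 3.14159...
DBH = 35.3 cm

35.3


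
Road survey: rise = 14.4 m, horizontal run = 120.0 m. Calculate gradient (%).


Formula: Gradient = rise / run * 100
Gradient = 14.4 / 120.0 * 100 = 12.0%

12.0


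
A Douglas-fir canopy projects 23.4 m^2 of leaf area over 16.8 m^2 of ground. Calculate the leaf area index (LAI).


Formula: LAI = total leaf area / ground area  (dimensionless)
LAI = 23.4 m^2 / 16.8 m^2
LAI = 1.39

1.39


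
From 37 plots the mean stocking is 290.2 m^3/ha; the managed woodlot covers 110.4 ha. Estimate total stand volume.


Formula: Total Volume = Mean Volume per ha * Total Area
Total Volume = 290.2 m^3/ha * 110.4 ha
Total Volume = 32038 m^3

32038


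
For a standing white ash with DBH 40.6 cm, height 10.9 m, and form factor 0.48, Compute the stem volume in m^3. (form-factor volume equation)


Formula: V = pi * (DBH/200)^2 * H * ff
Radius = DBH/200 = 40.6/200 = 0.203 m
Radius^2 = 0.203^2 = 0.041209 m^2
V = pi * 0.041209 * 10.9 * 0.48
V = 0.677 m^3

0.677


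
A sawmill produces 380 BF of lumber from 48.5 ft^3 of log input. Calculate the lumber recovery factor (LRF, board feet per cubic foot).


Formula: LRF = Lumber Output (BF) / Log Input (ft^3)
LRF = 380 BF / 48.5 ft^3
LRF = 7.84 BF/ft^3

7.84


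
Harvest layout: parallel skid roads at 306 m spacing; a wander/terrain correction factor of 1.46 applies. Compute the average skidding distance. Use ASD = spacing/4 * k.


Formula: ASD = (spacing / 4) * correction
Uncorrected distance = spacing / 4 = 306 / 4 = 76.5 m
ASD = 76.5 * 1.46 = 112 m

112


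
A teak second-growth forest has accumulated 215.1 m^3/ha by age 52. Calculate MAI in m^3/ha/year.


Formula: MAI = Total Volume / Stand Age
MAI = 215.1 m^3/ha / 52 years
MAI = 4.14 m^3/ha/year

4.14


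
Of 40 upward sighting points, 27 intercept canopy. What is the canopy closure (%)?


Formula: Canopy closure = covered points / total points * 100
Closure = 27 / 40 * 100
Closure = 0.675 * 100 = 67.5%

67.5


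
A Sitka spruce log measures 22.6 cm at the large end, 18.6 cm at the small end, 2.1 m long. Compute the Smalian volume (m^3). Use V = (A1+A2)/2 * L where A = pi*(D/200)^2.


Smalian: V = (A1 + A2)/2 * L,  A = pi*(D/200)^2
A1 = pi*(22.6/200)^2 = 0.040115 m^2
A2 = pi*(18.6/200)^2 = 0.027172 m^2
V = (0.040115+0.027172)/2*2.1 = 0.0707 m^3

0.0707


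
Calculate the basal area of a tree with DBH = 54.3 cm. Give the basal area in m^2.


Formula: BA = pi * (DBH/2)^2 / 10000  (cm^2 to m^2)
Radius = DBH/2 = 54.3/2 = 27.15 cm
BA = pi * 27.15^2 / 10000
   = 2315.7386 cm^2 / 10000
   = 0.2316 m^2

0.2316


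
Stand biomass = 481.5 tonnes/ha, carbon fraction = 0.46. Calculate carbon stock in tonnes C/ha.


Formula: Carbon Stock = Biomass * Carbon Fraction
C = 481.5 t/ha * 0.46
C = 221.5 t C/ha

221.5


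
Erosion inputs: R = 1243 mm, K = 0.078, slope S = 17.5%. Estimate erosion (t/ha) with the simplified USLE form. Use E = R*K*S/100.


Formula: E = R * K * S / 100  (simplified USLE)
R * K = 1243 * 0.078 = 96.954
E = 96.954 * 17.5 / 100 = 16.97 t/ha

16.97


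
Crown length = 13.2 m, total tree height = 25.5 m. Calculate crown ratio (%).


Formula: Crown Ratio = (Crown Length / Total Height) * 100
CR = (13.2 m / 25.5 m) * 100
CR = 0.5176 * 100 = 51.8%

51.8


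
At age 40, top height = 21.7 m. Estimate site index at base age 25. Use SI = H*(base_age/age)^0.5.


Formula: SI = H_dom * (base_age / age)^0.5
Age ratio = 25 / 40 = 0.625
sqrt(age_ratio) = 0.79057
SI = 21.7 * 0.79057 = 17.2 m

17.2


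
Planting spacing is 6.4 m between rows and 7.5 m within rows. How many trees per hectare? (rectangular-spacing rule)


Formula: TPH = 10000 m^2/ha / (spacing_x * spacing_y)
Area per tree = 6.4 m * 7.5 m = 48.0 m^2
TPH = 10000 / 48.0 = 208 trees/ha

208


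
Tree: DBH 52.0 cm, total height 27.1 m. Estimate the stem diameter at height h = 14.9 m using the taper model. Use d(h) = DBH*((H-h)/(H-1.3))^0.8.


Taper: d(h) = DBH * ((H - h) / (H - 1.3))^0.8
Numerator = H - h = 27.1 - 14.9 = 12.2 m
Denominator = H - 1.3 = 27.1 - 1.3 = 25.8 m
Ratio = 12.2 / 25.8 = 0.47287
d = 52.0 * 0.47287^0.8 = 28.6 cm

28.6


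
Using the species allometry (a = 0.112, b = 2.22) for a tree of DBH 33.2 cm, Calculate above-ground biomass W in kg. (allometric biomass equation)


Formula: W = a * DBH^b  (allometric power law)
DBH^b = 33.2^2.22 = 2381.9166
W = 0.112 * 2381.9166 = 266.8 kg

266.8


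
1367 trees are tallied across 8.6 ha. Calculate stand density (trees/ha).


Formula: Stand Density = N_trees / Area_ha
Density = 1367 trees / 8.6 ha
Density = 159 trees/ha

159


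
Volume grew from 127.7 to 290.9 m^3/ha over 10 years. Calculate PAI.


Formula: PAI = (V_T2 - V_T1) / (T2 - T1)
Volume increment = 290.9 - 127.7 = 163.2 m^3/ha
PAI = 163.2 / 10 = 16.32 m^3/ha/year

16.32


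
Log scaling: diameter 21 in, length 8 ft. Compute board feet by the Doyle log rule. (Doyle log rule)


Doyle: BF = (D - 4)^2 * L / 16
Adjusted diameter = 21 - 4 = 17 in
(D-4)^2 = 17^2 = 289
BF = 289 * 8 / 16 = 145 BF

145


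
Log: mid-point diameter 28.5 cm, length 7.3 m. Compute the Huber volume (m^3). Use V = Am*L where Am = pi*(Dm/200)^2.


Huber: V = Am * L,  Am = pi*(Dm/200)^2
Am = pi*(28.5/200)^2 = 0.063794 m^2
V = 0.063794*7.3 = 0.4657 m^3

0.4657


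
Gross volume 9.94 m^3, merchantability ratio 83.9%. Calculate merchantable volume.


Formula: MV = V_total * (merchantable_pct / 100)
Merchantable fraction = 83.9% / 100 = 0.839
MV = 9.94 m^3 * 0.839 = 8.34 m^3

8.34


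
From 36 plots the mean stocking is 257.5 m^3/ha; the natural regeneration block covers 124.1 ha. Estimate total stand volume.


Formula: Total Volume = Mean Volume per ha * Total Area
Total Volume = 257.5 m^3/ha * 124.1 ha
Total Volume = 31956 m^3

31956


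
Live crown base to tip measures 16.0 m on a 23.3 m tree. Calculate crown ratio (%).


Formula: Crown Ratio = (Crown Length / Total Height) * 100
CR = (16.0 m / 23.3 m) * 100
CR = 0.6867 * 100 = 68.7%

68.7


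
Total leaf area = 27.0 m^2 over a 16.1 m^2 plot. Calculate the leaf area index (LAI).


Formula: LAI = total leaf area / ground area  (dimensionless)
LAI = 27.0 m^2 / 16.1 m^2
LAI = 1.68

1.68


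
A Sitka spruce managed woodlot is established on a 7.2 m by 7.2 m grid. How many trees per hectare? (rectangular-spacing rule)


Formula: TPH = 10000 m^2/ha / (spacing_x * spacing_y)
Area per tree = 7.2 m * 7.2 m = 51.84 m^2
TPH = 10000 / 51.84 = 193 trees/ha

193


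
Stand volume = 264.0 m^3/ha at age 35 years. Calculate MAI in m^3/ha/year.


Formula: MAI = Total Volume / Stand Age
MAI = 264.0 m^3/ha / 35 years
MAI = 7.54 m^3/ha/year

7.54


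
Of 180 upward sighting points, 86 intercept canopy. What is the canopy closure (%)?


Formula: Canopy closure = covered points / total points * 100
Closure = 86 / 180 * 100
Closure = 0.4778 * 100 = 47.8%

47.8


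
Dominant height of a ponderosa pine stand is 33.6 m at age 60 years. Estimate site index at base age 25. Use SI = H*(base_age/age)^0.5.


Formula: SI = H_dom * (base_age / age)^0.5
Age ratio = 25 / 60 = 0.41667
sqrt(age_ratio) = 0.6455
SI = 33.6 * 0.6455 = 21.7 m

21.7


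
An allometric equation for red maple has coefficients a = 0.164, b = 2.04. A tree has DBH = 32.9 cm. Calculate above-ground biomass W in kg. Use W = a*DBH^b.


Formula: W = a * DBH^b  (allometric power law)
DBH^b = 32.9^2.04 = 1244.7428
W = 0.164 * 1244.7428 = 204.1 kg

204.1


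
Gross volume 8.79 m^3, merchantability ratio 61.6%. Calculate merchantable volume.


Formula: MV = V_total * (merchantable_pct / 100)
Merchantable fraction = 61.6% / 100 = 0.616
MV = 8.79 m^3 * 0.616 = 5.415 m^3

5.415


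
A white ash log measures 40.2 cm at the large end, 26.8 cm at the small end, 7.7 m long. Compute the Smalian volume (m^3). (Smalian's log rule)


Smalian: V = (A1 + A2)/2 * L,  A = pi*(D/200)^2
A1 = pi*(40.2/200)^2 = 0.126923 m^2
A2 = pi*(26.8/200)^2 = 0.05641 m^2
V = (0.126923+0.05641)/2*7.7 = 0.7058 m^3

0.7058


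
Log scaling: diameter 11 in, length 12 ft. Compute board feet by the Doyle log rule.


Doyle: BF = (D - 4)^2 * L / 16
Adjusted diameter = 11 - 4 = 7 in
(D-4)^2 = 7^2 = 49
BF = 49 * 12 / 16 = 37 BF

37


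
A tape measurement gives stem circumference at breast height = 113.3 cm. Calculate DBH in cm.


Formula: DBH = C / pi
DBH = 113.3 / pi
pi = 3.14159...
DBH = 36.1 cm

36.1


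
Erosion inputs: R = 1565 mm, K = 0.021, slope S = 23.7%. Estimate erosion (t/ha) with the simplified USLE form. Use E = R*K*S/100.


Formula: E = R * K * S / 100  (simplified USLE)
R * K = 1565 * 0.021 = 32.865
E = 32.865 * 23.7 / 100 = 7.79 t/ha

7.79


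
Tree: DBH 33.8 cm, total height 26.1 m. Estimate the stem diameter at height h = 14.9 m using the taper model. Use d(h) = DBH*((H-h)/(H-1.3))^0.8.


Taper: d(h) = DBH * ((H - h) / (H - 1.3))^0.8
Numerator = H - h = 26.1 - 14.9 = 11.2 m
Denominator = H - 1.3 = 26.1 - 1.3 = 24.8 m
Ratio = 11.2 / 24.8 = 0.45161
d = 33.8 * 0.45161^0.8 = 17.9 cm

17.9


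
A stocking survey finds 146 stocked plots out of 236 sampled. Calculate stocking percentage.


Formula: Stocking % = stocked plots / total plots * 100
Stocking = 146 / 236 * 100
Stocking = 0.6186 * 100 = 61.9%

61.9


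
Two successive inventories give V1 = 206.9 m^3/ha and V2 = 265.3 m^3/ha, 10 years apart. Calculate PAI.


Formula: PAI = (V_T2 - V_T1) / (T2 - T1)
Volume increment = 265.3 - 206.9 = 58.4 m^3/ha
PAI = 58.4 / 10 = 5.84 m^3/ha/year

5.84


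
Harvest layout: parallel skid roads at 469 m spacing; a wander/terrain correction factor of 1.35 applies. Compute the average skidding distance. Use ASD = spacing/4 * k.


Formula: ASD = (spacing / 4) * correction
Uncorrected distance = spacing / 4 = 469 / 4 = 117.25 m
ASD = 117.25 * 1.35 = 158 m

158


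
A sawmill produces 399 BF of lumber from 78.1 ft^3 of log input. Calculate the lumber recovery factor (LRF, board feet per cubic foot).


Formula: LRF = Lumber Output (BF) / Log Input (ft^3)
LRF = 399 BF / 78.1 ft^3
LRF = 5.11 BF/ft^3

5.11


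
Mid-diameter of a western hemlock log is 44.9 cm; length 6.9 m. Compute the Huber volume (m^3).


Huber: V = Am * L,  Am = pi*(Dm/200)^2
Am = pi*(44.9/200)^2 = 0.158337 m^2
V = 0.158337*6.9 = 1.0925 m^3

1.0925


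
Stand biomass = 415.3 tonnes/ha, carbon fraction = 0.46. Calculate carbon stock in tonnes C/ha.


Formula: Carbon Stock = Biomass * Carbon Fraction
C = 415.3 t/ha * 0.46
C = 191.0 t C/ha

191.0


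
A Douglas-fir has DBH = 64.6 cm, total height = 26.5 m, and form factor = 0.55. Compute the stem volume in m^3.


Formula: V = pi * (DBH/200)^2 * H * ff
Radius = DBH/200 = 64.6/200 = 0.323 m
Radius^2 = 0.323^2 = 0.104329 m^2
V = pi * 0.104329 * 26.5 * 0.55
V = 4.777 m^3

4.777


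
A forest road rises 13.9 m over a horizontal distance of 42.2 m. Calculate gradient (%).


Formula: Gradient = rise / run * 100
Gradient = 13.9 / 42.2 * 100 = 32.9%

32.9


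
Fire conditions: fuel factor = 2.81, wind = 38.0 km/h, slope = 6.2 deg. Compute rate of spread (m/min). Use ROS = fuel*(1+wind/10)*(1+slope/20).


Formula: ROS = fuel * (1 + wind/10) * (1 + slope/20)
Wind factor = 1 + 38.0/10 = 4.8
Slope factor = 1 + 6.2/20 = 1.31
ROS = 2.81 * 4.8 * 1.31 = 17.67 m/min

17.67


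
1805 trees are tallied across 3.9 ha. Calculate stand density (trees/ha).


Formula: Stand Density = N_trees / Area_ha
Density = 1805 trees / 3.9 ha
Density = 463 trees/ha

463


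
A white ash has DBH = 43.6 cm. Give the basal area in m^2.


Formula: BA = pi * (DBH/2)^2 / 10000  (cm^2 to m^2)
Radius = DBH/2 = 43.6/2 = 21.8 cm
BA = pi * 21.8^2 / 10000
   = 1493.0105 cm^2 / 10000
   = 0.1493 m^2

0.1493


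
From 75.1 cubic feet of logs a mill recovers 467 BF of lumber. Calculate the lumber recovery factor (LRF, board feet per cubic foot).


Formula: LRF = Lumber Output (BF) / Log Input (ft^3)
LRF = 467 BF / 75.1 ft^3
LRF = 6.22 BF/ft^3

6.22


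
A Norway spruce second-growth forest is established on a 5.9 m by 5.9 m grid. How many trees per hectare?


Formula: TPH = 10000 m^2/ha / (spacing_x * spacing_y)
Area per tree = 5.9 m * 5.9 m = 34.81 m^2
TPH = 10000 / 34.81 = 287 trees/ha

287


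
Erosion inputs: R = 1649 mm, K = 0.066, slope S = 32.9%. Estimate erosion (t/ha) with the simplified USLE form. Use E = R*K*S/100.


Formula: E = R * K * S / 100  (simplified USLE)
R * K = 1649 * 0.066 = 108.834
E = 108.834 * 32.9 / 100 = 35.81 t/ha

35.81


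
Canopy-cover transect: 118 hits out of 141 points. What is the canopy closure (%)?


Formula: Canopy closure = covered points / total points * 100
Closure = 118 / 141 * 100
Closure = 0.8369 * 100 = 83.7%

83.7


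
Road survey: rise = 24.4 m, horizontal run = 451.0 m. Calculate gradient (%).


Formula: Gradient = rise / run * 100
Gradient = 24.4 / 451.0 * 100 = 5.4%

5.4


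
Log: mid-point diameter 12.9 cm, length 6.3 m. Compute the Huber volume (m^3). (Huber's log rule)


Huber: V = Am * L,  Am = pi*(Dm/200)^2
Am = pi*(12.9/200)^2 = 0.01307 m^2
V = 0.01307*6.3 = 0.0823 m^3

0.0823


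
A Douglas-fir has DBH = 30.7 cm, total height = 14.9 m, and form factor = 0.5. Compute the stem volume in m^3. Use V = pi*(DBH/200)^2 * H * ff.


Formula: V = pi * (DBH/200)^2 * H * ff
Radius = DBH/200 = 30.7/200 = 0.1535 m
Radius^2 = 0.1535^2 = 0.02356225 m^2
V = pi * 0.02356225 * 14.9 * 0.5
V = 0.551 m^3

0.551


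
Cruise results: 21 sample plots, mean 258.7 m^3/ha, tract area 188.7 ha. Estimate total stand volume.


Formula: Total Volume = Mean Volume per ha * Total Area
Total Volume = 258.7 m^3/ha * 188.7 ha
Total Volume = 48817 m^3

48817


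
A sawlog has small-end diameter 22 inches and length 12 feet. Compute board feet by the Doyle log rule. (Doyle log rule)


Doyle: BF = (D - 4)^2 * L / 16
Adjusted diameter = 22 - 4 = 18 in
(D-4)^2 = 18^2 = 324
BF = 324 * 12 / 16 = 243 BF

243


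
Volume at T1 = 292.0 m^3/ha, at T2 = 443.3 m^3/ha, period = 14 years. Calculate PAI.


Formula: PAI = (V_T2 - V_T1) / (T2 - T1)
Volume increment = 443.3 - 292.0 = 151.3 m^3/ha
PAI = 151.3 / 14 = 10.81 m^3/ha/year

10.81


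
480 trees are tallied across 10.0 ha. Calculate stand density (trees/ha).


Formula: Stand Density = N_trees / Area_ha
Density = 480 trees / 10.0 ha
Density = 48 trees/ha

48


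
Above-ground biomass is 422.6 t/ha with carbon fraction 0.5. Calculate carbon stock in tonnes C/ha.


Formula: Carbon Stock = Biomass * Carbon Fraction
C = 422.6 t/ha * 0.5
C = 211.3 t C/ha

211.3


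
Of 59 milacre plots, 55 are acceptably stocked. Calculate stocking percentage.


Formula: Stocking % = stocked plots / total plots * 100
Stocking = 55 / 59 * 100
Stocking = 0.9322 * 100 = 93.2%

93.2


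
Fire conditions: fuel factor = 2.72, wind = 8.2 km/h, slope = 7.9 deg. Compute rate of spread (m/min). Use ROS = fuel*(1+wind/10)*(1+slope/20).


Formula: ROS = fuel * (1 + wind/10) * (1 + slope/20)
Wind factor = 1 + 8.2/10 = 1.82
Slope factor = 1 + 7.9/20 = 1.395
ROS = 2.72 * 1.82 * 1.395 = 6.91 m/min

6.91


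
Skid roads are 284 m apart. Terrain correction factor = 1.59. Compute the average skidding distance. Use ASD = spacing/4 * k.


Formula: ASD = (spacing / 4) * correction
Uncorrected distance = spacing / 4 = 284 / 4 = 71 m
ASD = 71 * 1.59 = 113 m

113


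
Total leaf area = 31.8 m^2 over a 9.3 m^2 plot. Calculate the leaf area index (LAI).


Formula: LAI = total leaf area / ground area  (dimensionless)
LAI = 31.8 m^2 / 9.3 m^2
LAI = 3.42

3.42


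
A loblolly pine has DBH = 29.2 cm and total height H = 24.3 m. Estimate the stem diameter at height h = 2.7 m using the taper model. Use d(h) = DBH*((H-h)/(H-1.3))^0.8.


Taper: d(h) = DBH * ((H - h) / (H - 1.3))^0.8
Numerator = H - h = 24.3 - 2.7 = 21.6 m
Denominator = H - 1.3 = 24.3 - 1.3 = 23.0 m
Ratio = 21.6 / 23.0 = 0.93913
d = 29.2 * 0.93913^0.8 = 27.8 cm

27.8


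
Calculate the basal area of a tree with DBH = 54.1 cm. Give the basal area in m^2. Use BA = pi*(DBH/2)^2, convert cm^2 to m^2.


Formula: BA = pi * (DBH/2)^2 / 10000  (cm^2 to m^2)
Radius = DBH/2 = 54.1/2 = 27.05 cm
BA = pi * 27.05^2 / 10000
   = 2298.7112 cm^2 / 10000
   = 0.2299 m^2

0.2299


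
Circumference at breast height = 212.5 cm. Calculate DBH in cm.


Formula: DBH = C / pi
DBH = 212.5 / pi
pi = 3.14159...
DBH = 67.6 cm

67.6


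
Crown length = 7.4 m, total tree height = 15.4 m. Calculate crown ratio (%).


Formula: Crown Ratio = (Crown Length / Total Height) * 100
CR = (7.4 m / 15.4 m) * 100
CR = 0.4805 * 100 = 48.1%

48.1


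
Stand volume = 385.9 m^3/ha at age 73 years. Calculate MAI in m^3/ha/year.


Formula: MAI = Total Volume / Stand Age
MAI = 385.9 m^3/ha / 73 years
MAI = 5.29 m^3/ha/year

5.29


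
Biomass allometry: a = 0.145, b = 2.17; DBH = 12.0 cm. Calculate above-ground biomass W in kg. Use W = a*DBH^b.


Formula: W = a * DBH^b  (allometric power law)
DBH^b = 12.0^2.17 = 219.6966
W = 0.145 * 219.6966 = 31.9 kg

31.9


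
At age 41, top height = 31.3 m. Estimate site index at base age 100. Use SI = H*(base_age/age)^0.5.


Formula: SI = H_dom * (base_age / age)^0.5
Age ratio = 100 / 41 = 2.43902
sqrt(age_ratio) = 1.56174
SI = 31.3 * 1.56174 = 48.9 m

48.9


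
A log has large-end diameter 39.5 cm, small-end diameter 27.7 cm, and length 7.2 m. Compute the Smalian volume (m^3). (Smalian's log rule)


Smalian: V = (A1 + A2)/2 * L,  A = pi*(D/200)^2
A1 = pi*(39.5/200)^2 = 0.122542 m^2
A2 = pi*(27.7/200)^2 = 0.060263 m^2
V = (0.122542+0.060263)/2*7.2 = 0.6581 m^3

0.6581


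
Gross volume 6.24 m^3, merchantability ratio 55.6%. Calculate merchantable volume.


Formula: MV = V_total * (merchantable_pct / 100)
Merchantable fraction = 55.6% / 100 = 0.556
MV = 6.24 m^3 * 0.556 = 3.469 m^3

3.469


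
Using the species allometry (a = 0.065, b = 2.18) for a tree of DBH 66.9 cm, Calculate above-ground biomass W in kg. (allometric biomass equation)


Formula: W = a * DBH^b  (allometric power law)
DBH^b = 66.9^2.18 = 9537.3767
W = 0.065 * 9537.3767 = 619.9 kg

619.9


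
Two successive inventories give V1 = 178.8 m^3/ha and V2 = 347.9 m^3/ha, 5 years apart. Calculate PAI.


Formula: PAI = (V_T2 - V_T1) / (T2 - T1)
Volume increment = 347.9 - 178.8 = 169.1 m^3/ha
PAI = 169.1 / 5 = 33.82 m^3/ha/year

33.82


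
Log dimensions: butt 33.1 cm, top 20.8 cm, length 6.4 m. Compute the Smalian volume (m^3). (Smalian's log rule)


Smalian: V = (A1 + A2)/2 * L,  A = pi*(D/200)^2
A1 = pi*(33.1/200)^2 = 0.086049 m^2
A2 = pi*(20.8/200)^2 = 0.033979 m^2
V = (0.086049+0.033979)/2*6.4 = 0.3841 m^3

0.3841


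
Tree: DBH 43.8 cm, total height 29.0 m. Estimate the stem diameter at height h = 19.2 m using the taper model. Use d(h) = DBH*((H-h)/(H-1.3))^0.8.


Taper: d(h) = DBH * ((H - h) / (H - 1.3))^0.8
Numerator = H - h = 29.0 - 19.2 = 9.8 m
Denominator = H - 1.3 = 29.0 - 1.3 = 27.7 m
Ratio = 9.8 / 27.7 = 0.35379
d = 43.8 * 0.35379^0.8 = 19.1 cm

19.1


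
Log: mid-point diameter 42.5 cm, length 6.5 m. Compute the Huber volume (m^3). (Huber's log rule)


Huber: V = Am * L,  Am = pi*(Dm/200)^2
Am = pi*(42.5/200)^2 = 0.141863 m^2
V = 0.141863*6.5 = 0.9221 m^3

0.9221


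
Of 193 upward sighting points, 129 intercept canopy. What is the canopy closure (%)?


Formula: Canopy closure = covered points / total points * 100
Closure = 129 / 193 * 100
Closure = 0.6684 * 100 = 66.8%

66.8


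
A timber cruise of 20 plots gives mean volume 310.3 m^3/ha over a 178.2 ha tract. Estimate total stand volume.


Formula: Total Volume = Mean Volume per ha * Total Area
Total Volume = 310.3 m^3/ha * 178.2 ha
Total Volume = 55295 m^3

55295


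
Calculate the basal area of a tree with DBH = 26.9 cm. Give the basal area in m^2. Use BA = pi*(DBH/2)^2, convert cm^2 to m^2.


Formula: BA = pi * (DBH/2)^2 / 10000  (cm^2 to m^2)
Radius = DBH/2 = 26.9/2 = 13.45 cm
BA = pi * 13.45^2 / 10000
   = 568.322 cm^2 / 10000
   = 0.0568 m^2

0.0568


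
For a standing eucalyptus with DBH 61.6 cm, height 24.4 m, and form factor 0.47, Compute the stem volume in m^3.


Formula: V = pi * (DBH/200)^2 * H * ff
Radius = DBH/200 = 61.6/200 = 0.308 m
Radius^2 = 0.308^2 = 0.094864 m^2
V = pi * 0.094864 * 24.4 * 0.47
V = 3.418 m^3

3.418


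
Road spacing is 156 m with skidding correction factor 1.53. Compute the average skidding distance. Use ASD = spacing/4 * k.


Formula: ASD = (spacing / 4) * correction
Uncorrected distance = spacing / 4 = 156 / 4 = 39 m
ASD = 39 * 1.53 = 60 m

60


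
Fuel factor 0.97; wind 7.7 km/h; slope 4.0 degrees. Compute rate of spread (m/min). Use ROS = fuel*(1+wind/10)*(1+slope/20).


Formula: ROS = fuel * (1 + wind/10) * (1 + slope/20)
Wind factor = 1 + 7.7/10 = 1.77
Slope factor = 1 + 4.0/20 = 1.2
ROS = 0.97 * 1.77 * 1.2 = 2.06 m/min

2.06


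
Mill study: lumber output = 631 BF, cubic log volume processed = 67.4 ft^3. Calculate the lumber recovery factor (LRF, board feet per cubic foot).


Formula: LRF = Lumber Output (BF) / Log Input (ft^3)
LRF = 631 BF / 67.4 ft^3
LRF = 9.36 BF/ft^3

9.36


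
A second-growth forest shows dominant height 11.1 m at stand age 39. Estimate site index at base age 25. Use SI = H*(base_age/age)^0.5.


Formula: SI = H_dom * (base_age / age)^0.5
Age ratio = 25 / 39 = 0.64103
sqrt(age_ratio) = 0.80064
SI = 11.1 * 0.80064 = 8.9 m

8.9


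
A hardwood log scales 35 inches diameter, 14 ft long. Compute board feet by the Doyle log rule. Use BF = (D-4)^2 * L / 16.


Doyle: BF = (D - 4)^2 * L / 16
Adjusted diameter = 35 - 4 = 31 in
(D-4)^2 = 31^2 = 961
BF = 961 * 14 / 16 = 841 BF

841


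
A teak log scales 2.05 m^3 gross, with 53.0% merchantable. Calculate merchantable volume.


Formula: MV = V_total * (merchantable_pct / 100)
Merchantable fraction = 53.0% / 100 = 0.53
MV = 2.05 m^3 * 0.53 = 1.087 m^3

1.087


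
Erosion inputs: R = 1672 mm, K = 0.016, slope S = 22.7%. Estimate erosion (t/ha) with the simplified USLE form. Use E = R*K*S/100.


Formula: E = R * K * S / 100  (simplified USLE)
R * K = 1672 * 0.016 = 26.752
E = 26.752 * 22.7 / 100 = 6.07 t/ha

6.07


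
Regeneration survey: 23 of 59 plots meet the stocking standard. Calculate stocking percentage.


Formula: Stocking % = stocked plots / total plots * 100
Stocking = 23 / 59 * 100
Stocking = 0.3898 * 100 = 39.0%

39.0


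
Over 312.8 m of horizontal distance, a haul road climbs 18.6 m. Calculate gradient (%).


Formula: Gradient = rise / run * 100
Gradient = 18.6 / 312.8 * 100 = 5.9%

5.9


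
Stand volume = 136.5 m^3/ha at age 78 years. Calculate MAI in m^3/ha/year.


Formula: MAI = Total Volume / Stand Age
MAI = 136.5 m^3/ha / 78 years
MAI = 1.75 m^3/ha/year

1.75


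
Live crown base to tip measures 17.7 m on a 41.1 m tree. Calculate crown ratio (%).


Formula: Crown Ratio = (Crown Length / Total Height) * 100
CR = (17.7 m / 41.1 m) * 100
CR = 0.4307 * 100 = 43.1%

43.1


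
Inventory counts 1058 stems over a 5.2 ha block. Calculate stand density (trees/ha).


Formula: Stand Density = N_trees / Area_ha
Density = 1058 trees / 5.2 ha
Density = 203 trees/ha

203


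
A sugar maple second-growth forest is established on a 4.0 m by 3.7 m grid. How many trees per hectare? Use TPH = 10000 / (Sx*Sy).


Formula: TPH = 10000 m^2/ha / (spacing_x * spacing_y)
Area per tree = 4.0 m * 3.7 m = 14.8 m^2
TPH = 10000 / 14.8 = 676 trees/ha

676


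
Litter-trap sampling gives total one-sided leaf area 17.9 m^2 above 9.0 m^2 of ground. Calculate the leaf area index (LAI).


Formula: LAI = total leaf area / ground area  (dimensionless)
LAI = 17.9 m^2 / 9.0 m^2
LAI = 1.99

1.99


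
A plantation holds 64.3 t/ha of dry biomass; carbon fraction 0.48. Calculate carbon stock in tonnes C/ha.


Formula: Carbon Stock = Biomass * Carbon Fraction
C = 64.3 t/ha * 0.48
C = 30.9 t C/ha

30.9


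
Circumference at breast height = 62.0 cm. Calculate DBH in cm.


Formula: DBH = C / pi
DBH = 62.0 / pi
pi = 3.14159...
DBH = 19.7 cm

19.7


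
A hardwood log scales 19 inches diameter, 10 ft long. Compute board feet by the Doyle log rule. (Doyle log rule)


Doyle: BF = (D - 4)^2 * L / 16
Adjusted diameter = 19 - 4 = 15 in
(D-4)^2 = 15^2 = 225
BF = 225 * 10 / 16 = 141 BF

141


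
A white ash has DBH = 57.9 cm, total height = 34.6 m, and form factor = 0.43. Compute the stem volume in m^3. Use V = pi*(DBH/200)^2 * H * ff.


Formula: V = pi * (DBH/200)^2 * H * ff
Radius = DBH/200 = 57.9/200 = 0.2895 m
Radius^2 = 0.2895^2 = 0.08381025 m^2
V = pi * 0.08381025 * 34.6 * 0.43
V = 3.917 m^3

3.917


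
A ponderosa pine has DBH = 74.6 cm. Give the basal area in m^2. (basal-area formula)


Formula: BA = pi * (DBH/2)^2 / 10000  (cm^2 to m^2)
Radius = DBH/2 = 74.6/2 = 37.3 cm
BA = pi * 37.3^2 / 10000
   = 4370.8664 cm^2 / 10000
   = 0.4371 m^2

0.4371


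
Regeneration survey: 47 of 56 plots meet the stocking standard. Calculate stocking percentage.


Formula: Stocking % = stocked plots / total plots * 100
Stocking = 47 / 56 * 100
Stocking = 0.8393 * 100 = 83.9%

83.9


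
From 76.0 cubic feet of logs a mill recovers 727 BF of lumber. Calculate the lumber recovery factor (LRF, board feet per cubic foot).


Formula: LRF = Lumber Output (BF) / Log Input (ft^3)
LRF = 727 BF / 76.0 ft^3
LRF = 9.57 BF/ft^3

9.57


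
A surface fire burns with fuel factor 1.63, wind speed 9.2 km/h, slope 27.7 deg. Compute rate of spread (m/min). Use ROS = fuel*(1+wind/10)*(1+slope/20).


Formula: ROS = fuel * (1 + wind/10) * (1 + slope/20)
Wind factor = 1 + 9.2/10 = 1.92
Slope factor = 1 + 27.7/20 = 2.385
ROS = 1.63 * 1.92 * 2.385 = 7.46 m/min

7.46
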